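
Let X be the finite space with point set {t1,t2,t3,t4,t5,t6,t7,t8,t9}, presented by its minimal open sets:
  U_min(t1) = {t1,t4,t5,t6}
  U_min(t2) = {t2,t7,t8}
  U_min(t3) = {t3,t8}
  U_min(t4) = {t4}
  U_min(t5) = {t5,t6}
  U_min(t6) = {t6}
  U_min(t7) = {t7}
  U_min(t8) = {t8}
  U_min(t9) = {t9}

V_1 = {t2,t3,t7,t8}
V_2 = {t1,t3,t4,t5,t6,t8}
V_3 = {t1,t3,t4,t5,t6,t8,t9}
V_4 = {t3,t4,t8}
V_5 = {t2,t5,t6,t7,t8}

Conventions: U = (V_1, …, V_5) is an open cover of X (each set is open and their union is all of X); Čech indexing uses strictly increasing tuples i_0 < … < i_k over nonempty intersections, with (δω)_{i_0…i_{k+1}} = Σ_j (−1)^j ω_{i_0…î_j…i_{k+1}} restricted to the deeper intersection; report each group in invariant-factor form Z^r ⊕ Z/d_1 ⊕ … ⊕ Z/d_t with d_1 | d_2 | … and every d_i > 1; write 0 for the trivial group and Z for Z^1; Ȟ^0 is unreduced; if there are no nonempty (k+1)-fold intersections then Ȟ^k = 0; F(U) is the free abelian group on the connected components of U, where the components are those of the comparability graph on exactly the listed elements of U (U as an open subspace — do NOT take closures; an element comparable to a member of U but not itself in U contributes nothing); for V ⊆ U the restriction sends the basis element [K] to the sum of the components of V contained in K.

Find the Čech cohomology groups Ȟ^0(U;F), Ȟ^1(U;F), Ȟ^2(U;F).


Ȟ^0 = Z^3, Ȟ^1 = 0, Ȟ^2 = 0

nerve of the cover:
  V12={t3,t8} V13={t3,t8} V14={t3,t8} V15={t2,t7,t8} V23={t1,t3,t4,t5,t6,t8} V24={t3,t4,t8} V25={t5,t6,t8} V34={t3,t4,t8} V35={t5,t6,t8} V45={t8}
  V123={t3,t8} V124={t3,t8} V125={t8} V134={t3,t8} V135={t8} V145={t8} V234={t3,t4,t8} V235={t5,t6,t8} V245={t8} V345={t8}
  V1234={t3,t8} V1235={t8} V1245={t8} V1345={t8} V2345={t8}
  V12345={t8}
components per intersection:
  V1: {t2,t3,t7,t8}
  V2: {t1,t4,t5,t6} {t3,t8}
  V3: {t1,t4,t5,t6} {t3,t8} {t9}
  V4: {t3,t8} {t4}
  V5: {t2,t7,t8} {t5,t6}
  V12: {t3,t8}
  V13: {t3,t8}
  V14: {t3,t8}
  V15: {t2,t7,t8}
  V23: {t1,t4,t5,t6} {t3,t8}
  V24: {t3,t8} {t4}
  V25: {t5,t6} {t8}
  V34: {t3,t8} {t4}
  V35: {t5,t6} {t8}
  V45: {t8}
  V123: {t3,t8}
  V124: {t3,t8}
  V125: {t8}
  V134: {t3,t8}
  V135: {t8}
  V145: {t8}
  V234: {t3,t8} {t4}
  V235: {t5,t6} {t8}
  V245: {t8}
  V345: {t8}
  V1234: {t3,t8}
  V1235: {t8}
  V1245: {t8}
  V1345: {t8}
  V2345: {t8}
  V12345: {t8}
C dims 10,15,12,5; δ0: rk 7, SNF 1^7; δ1: rk 8, SNF 1^8; δ2: rk 4, SNF 1^4
Ȟ^0 = (10 − 7) − 0 = 3, so Ȟ^0 ≅ Z^3
Ȟ^1 = (15 − 8) − 7 = 0, so Ȟ^1 ≅ 0
Ȟ^2 = (12 − 4) − 8 = 0, so Ȟ^2 ≅ 0


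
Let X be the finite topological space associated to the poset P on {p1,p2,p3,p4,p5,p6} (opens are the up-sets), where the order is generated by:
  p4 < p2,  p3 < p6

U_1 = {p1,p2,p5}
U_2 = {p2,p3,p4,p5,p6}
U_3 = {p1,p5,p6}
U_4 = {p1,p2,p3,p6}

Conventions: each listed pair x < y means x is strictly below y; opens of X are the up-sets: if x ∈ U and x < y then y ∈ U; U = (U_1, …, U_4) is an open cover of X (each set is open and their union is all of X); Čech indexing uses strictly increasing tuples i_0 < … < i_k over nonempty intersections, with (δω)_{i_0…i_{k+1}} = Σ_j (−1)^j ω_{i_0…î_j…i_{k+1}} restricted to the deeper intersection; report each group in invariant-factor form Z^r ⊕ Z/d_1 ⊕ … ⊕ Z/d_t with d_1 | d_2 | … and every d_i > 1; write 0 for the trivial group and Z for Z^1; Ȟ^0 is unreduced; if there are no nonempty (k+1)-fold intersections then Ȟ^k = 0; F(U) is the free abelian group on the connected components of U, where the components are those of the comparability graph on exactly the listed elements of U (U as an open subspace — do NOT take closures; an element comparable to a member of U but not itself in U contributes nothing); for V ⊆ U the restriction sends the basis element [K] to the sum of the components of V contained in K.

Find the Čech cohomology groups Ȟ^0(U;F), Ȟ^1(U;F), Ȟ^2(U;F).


intersection data:
  U12={p2,p5} U13={p1,p5} U14={p1,p2} U23={p5,p6} U24={p2,p3,p6} U34={p1,p6}
  U123={p5} U124={p2} U134={p1} U234={p6}
components per intersection:
  U1: {p1} {p2} {p5}
  U2: {p2,p4} {p3,p6} {p5}
  U3: {p1} {p5} {p6}
  U4: {p1} {p2} {p3,p6}
  U12: {p2} {p5}
  U13: {p1} {p5}
  U14: {p1} {p2}
  U23: {p5} {p6}
  U24: {p2} {p3,p6}
  U34: {p1} {p6}
  U123: {p5}
  U124: {p2}
  U134: {p1}
  U234: {p6}
C dims 12,12,4; δ0: rk 8, SNF 1^8; δ1: rk 4, SNF 1^4
Ȟ^0 = (12 − 8) − 0 = 4, so Ȟ^0 ≅ Z^4
Ȟ^1 = (12 − 4) − 8 = 0, so Ȟ^1 ≅ 0
Ȟ^2 = (4 − 0) − 4 = 0, so Ȟ^2 ≅ 0

Ȟ^0 ≅ Z^4,  Ȟ^1 ≅ 0,  Ȟ^2 ≅ 0


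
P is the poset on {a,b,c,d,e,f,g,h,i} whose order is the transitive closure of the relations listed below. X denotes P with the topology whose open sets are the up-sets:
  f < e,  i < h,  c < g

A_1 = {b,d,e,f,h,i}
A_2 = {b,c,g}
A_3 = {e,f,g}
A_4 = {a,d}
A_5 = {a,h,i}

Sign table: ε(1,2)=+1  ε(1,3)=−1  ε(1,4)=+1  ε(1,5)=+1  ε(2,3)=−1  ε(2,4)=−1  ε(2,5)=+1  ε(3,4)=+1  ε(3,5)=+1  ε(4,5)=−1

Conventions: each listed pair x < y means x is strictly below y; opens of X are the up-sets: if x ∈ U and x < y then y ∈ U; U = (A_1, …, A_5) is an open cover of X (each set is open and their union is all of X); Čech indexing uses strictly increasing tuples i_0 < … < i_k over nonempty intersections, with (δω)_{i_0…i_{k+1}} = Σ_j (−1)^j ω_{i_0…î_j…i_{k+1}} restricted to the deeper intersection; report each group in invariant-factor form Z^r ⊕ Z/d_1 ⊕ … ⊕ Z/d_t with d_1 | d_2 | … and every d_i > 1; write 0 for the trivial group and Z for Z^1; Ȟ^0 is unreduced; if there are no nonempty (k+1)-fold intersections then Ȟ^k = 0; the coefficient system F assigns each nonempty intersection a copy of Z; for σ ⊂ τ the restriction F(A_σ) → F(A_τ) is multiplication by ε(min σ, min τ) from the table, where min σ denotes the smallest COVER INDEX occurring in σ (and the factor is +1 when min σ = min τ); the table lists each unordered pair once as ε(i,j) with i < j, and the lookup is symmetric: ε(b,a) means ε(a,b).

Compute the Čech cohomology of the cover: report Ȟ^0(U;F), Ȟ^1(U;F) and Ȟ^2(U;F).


cover nerve:
  A12={b} A13={e,f} A14={d} A15={h,i} A23={g} A45={a}
C dims 5,6; δ0: rk 5, SNF 1^4·2
Ȟ^0: (5−5)−0=0 ⇒ 0
Ȟ^1: (6−0)−5=1 plus torsion [2] ⇒ Z ⊕ Z/2
Ȟ^2: (0−0)−0=0 ⇒ 0

Ȟ^0 ≅ 0, Ȟ^1 ≅ Z ⊕ Z/2 and Ȟ^2 ≅ 0


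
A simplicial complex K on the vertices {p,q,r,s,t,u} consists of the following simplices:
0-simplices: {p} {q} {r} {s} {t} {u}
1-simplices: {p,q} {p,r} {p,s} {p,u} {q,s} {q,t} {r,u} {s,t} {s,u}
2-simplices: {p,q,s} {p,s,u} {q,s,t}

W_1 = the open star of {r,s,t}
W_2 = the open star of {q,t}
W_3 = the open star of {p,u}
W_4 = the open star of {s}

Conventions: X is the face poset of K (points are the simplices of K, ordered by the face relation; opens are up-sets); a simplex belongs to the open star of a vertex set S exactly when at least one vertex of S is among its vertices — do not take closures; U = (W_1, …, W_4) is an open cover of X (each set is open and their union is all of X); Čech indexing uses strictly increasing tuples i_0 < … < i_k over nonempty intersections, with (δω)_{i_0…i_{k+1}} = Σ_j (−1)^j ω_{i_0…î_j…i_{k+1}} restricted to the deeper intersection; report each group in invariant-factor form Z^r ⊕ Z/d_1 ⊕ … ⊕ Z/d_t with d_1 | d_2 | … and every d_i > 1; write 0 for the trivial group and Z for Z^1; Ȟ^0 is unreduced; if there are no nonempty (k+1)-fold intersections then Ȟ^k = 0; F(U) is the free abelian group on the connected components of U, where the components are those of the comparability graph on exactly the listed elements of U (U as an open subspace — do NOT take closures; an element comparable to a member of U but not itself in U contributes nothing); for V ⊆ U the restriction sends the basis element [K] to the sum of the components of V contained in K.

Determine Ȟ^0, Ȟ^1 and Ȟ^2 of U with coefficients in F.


nonempty overlaps:
  W1={{r},{s},{t},{p,r},{p,s},{q,s},{q,t},{r,u},{s,t},{s,u},{p,q,s},{p,s,u},{q,s,t}} W2={{q},{t},{p,q},{q,s},{q,t},{s,t},{p,q,s},{q,s,t}} W3={{p},{u},{p,q},{p,r},{p,s},{p,u},{r,u},{s,u},{p,q,s},{p,s,u}} W4={{s},{p,s},{q,s},{s,t},{s,u},{p,q,s},{p,s,u},{q,s,t}}
  W12={{t},{q,s},{q,t},{s,t},{p,q,s},{q,s,t}} W13={{p,r},{p,s},{r,u},{s,u},{p,q,s},{p,s,u}} W14={{s},{p,s},{q,s},{s,t},{s,u},{p,q,s},{p,s,u},{q,s,t}} W23={{p,q},{p,q,s}} W24={{q,s},{s,t},{p,q,s},{q,s,t}} W34={{p,s},{s,u},{p,q,s},{p,s,u}}
  W123={{p,q,s}} W124={{q,s},{s,t},{p,q,s},{q,s,t}} W134={{p,s},{s,u},{p,q,s},{p,s,u}} W234={{p,q,s}}
  W1234={{p,q,s}}
components per intersection:
  W1: {{r},{p,r},{r,u}} {{s},{t},{p,s},{q,s},{q,t},{s,t},{s,u},{p,q,s},{p,s,u},{q,s,t}}
  W2: {{q},{t},{p,q},{q,s},{q,t},{s,t},{p,q,s},{q,s,t}}
  W3: {{p},{u},{p,q},{p,r},{p,s},{p,u},{r,u},{s,u},{p,q,s},{p,s,u}}
  W4: {{s},{p,s},{q,s},{s,t},{s,u},{p,q,s},{p,s,u},{q,s,t}}
  W12: {{t},{q,s},{q,t},{s,t},{p,q,s},{q,s,t}}
  W13: {{p,r}} {{p,s},{s,u},{p,q,s},{p,s,u}} {{r,u}}
  W14: {{s},{p,s},{q,s},{s,t},{s,u},{p,q,s},{p,s,u},{q,s,t}}
  W23: {{p,q},{p,q,s}}
  W24: {{q,s},{s,t},{p,q,s},{q,s,t}}
  W34: {{p,s},{s,u},{p,q,s},{p,s,u}}
  W123: {{p,q,s}}
  W124: {{q,s},{s,t},{p,q,s},{q,s,t}}
  W134: {{p,s},{s,u},{p,q,s},{p,s,u}}
  W234: {{p,q,s}}
  W1234: {{p,q,s}}
C dims 5,8,4,1; δ0: rk 4, SNF 1^4; δ1: rk 3, SNF 1^3; δ2: rk 1, SNF 1^1
degree 0: 5−4−0 = 1 → Ȟ^0 ≅ Z
degree 1: 8−3−4 = 1 → Ȟ^1 ≅ Z
degree 2: 4−1−3 = 0 → Ȟ^2 ≅ 0

Ȟ^0(U;F) ≅ Z; Ȟ^1(U;F) ≅ Z; Ȟ^2(U;F) ≅ 0


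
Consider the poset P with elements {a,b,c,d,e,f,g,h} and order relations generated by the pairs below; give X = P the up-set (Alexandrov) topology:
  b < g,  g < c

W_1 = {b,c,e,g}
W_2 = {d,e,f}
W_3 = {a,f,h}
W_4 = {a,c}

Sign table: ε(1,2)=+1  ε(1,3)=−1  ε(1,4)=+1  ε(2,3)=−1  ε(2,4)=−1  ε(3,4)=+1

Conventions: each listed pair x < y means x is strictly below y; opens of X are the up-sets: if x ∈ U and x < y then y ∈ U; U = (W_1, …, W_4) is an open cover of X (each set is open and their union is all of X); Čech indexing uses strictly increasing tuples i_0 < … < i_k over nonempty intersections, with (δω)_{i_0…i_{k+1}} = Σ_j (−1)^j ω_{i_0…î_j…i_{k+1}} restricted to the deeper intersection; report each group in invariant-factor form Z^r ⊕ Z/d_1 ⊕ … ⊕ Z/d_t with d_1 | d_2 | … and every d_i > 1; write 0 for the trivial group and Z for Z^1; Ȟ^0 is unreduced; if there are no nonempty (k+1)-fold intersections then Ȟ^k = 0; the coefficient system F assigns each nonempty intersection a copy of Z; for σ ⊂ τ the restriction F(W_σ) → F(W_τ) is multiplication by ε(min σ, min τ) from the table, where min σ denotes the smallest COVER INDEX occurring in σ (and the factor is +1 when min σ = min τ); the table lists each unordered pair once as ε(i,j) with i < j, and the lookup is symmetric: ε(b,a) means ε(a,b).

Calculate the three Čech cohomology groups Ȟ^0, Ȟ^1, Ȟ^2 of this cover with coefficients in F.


nonempty intersections:
  W12={e} W14={c} W23={f} W34={a}
C dims 4,4; δ0: rk 4, SNF 1^3·2
Ȟ^0: (4−4)−0=0 ⇒ 0
Ȟ^1: (4−0)−4=0 plus torsion [2] ⇒ Z/2
Ȟ^2: (0−0)−0=0 ⇒ 0

Ȟ^0 ≅ 0,  Ȟ^1 ≅ Z/2,  Ȟ^2 ≅ 0


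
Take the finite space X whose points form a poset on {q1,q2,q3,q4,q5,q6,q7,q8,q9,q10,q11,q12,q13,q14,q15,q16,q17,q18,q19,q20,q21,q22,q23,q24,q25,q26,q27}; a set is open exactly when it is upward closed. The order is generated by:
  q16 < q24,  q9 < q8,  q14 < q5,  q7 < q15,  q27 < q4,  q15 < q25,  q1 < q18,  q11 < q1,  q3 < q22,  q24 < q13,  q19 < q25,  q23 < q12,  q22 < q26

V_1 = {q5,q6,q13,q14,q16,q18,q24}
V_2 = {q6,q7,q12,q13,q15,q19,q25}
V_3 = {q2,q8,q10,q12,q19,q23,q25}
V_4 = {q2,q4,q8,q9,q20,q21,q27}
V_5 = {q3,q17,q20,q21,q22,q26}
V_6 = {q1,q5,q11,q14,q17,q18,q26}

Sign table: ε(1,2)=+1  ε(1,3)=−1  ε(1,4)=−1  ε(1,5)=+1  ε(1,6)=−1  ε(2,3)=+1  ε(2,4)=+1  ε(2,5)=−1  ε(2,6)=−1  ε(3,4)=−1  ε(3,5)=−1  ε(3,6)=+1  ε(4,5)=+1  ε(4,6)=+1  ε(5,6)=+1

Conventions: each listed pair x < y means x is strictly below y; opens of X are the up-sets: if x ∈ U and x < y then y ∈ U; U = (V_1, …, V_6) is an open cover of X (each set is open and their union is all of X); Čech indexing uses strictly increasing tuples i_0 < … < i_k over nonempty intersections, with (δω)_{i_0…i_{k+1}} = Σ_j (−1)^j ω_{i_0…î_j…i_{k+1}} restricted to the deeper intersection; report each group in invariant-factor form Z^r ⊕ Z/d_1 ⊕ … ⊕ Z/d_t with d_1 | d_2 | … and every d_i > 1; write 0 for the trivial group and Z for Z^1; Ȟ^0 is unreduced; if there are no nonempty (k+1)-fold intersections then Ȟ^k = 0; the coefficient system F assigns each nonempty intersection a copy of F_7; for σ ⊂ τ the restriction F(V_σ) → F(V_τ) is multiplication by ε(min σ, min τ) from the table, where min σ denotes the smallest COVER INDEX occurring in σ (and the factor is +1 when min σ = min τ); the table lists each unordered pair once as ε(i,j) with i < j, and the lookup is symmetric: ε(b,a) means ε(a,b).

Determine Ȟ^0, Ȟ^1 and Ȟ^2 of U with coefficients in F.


Ȟ^0(U;F) ≅ Z/7,  Ȟ^1(U;F) ≅ Z/7,  Ȟ^2(U;F) ≅ 0

intersection data:
  V12={q6,q13} V16={q5,q14,q18} V23={q12,q19,q25} V34={q2,q8} V45={q20,q21} V56={q17,q26}
C dims 6,6; δ0: rk_F7 5
Ȟ^0 = (6 − 5) − 0 = 1, so Ȟ^0 ≅ Z/7
Ȟ^1 = (6 − 0) − 5 = 1, so Ȟ^1 ≅ Z/7
Ȟ^2 = (0 − 0) − 0 = 0, so Ȟ^2 ≅ 0


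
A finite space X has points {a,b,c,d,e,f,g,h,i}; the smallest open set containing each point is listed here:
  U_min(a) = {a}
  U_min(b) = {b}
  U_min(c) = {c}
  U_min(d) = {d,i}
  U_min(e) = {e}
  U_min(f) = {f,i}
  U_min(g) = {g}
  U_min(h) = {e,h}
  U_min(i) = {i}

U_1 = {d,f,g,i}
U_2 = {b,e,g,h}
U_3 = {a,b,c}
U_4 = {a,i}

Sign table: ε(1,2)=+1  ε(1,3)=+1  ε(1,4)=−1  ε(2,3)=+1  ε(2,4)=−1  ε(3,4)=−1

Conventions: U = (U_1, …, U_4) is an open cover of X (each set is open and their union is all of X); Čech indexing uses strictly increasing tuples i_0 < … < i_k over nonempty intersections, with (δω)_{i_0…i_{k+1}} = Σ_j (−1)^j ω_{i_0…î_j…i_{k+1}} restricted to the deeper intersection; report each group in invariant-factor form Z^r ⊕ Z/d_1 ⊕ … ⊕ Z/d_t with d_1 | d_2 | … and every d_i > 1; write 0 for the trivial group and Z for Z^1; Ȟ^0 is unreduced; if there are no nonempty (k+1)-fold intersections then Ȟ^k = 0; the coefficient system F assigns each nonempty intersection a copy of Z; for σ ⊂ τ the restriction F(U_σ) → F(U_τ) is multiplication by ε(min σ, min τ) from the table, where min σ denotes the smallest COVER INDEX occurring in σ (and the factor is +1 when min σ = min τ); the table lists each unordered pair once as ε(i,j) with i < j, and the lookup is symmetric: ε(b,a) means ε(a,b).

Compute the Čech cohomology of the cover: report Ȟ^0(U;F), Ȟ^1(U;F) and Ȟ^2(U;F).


nonempty overlaps:
  U12={g} U14={i} U23={b} U34={a}
C dims 4,4; δ0: rk 3, SNF 1^3
degree 0: 4−3−0 = 1 → Ȟ^0 ≅ Z
degree 1: 4−0−3 = 1 → Ȟ^1 ≅ Z
degree 2: 0−0−0 = 0 → Ȟ^2 ≅ 0

Ȟ^0 = Z; Ȟ^1 = Z; Ȟ^2 = 0


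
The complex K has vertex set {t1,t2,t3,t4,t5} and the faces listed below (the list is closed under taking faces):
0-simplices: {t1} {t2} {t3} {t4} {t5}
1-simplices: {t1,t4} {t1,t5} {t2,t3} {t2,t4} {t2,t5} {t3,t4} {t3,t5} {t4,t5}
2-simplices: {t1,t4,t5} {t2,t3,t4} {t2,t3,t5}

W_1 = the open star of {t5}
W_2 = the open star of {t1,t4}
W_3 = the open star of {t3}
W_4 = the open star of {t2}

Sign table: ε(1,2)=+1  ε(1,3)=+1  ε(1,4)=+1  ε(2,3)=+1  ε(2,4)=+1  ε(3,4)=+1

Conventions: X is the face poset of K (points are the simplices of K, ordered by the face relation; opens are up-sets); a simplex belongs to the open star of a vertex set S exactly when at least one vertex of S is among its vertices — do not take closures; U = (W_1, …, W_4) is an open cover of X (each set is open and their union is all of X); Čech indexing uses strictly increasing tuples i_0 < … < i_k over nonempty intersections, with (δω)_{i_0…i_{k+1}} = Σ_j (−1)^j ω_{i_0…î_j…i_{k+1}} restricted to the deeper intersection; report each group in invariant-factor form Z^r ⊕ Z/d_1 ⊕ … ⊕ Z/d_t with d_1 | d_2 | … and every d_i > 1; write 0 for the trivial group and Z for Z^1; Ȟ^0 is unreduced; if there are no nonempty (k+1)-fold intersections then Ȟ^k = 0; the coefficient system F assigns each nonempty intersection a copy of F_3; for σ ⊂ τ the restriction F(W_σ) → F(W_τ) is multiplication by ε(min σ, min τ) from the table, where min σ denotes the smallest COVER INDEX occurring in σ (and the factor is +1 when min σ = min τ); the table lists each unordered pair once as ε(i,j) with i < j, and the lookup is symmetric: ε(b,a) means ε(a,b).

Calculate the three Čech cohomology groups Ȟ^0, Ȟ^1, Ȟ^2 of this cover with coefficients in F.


nerve of the cover:
  W1={{t5},{t1,t5},{t2,t5},{t3,t5},{t4,t5},{t1,t4,t5},{t2,t3,t5}} W2={{t1},{t4},{t1,t4},{t1,t5},{t2,t4},{t3,t4},{t4,t5},{t1,t4,t5},{t2,t3,t4}} W3={{t3},{t2,t3},{t3,t4},{t3,t5},{t2,t3,t4},{t2,t3,t5}} W4={{t2},{t2,t3},{t2,t4},{t2,t5},{t2,t3,t4},{t2,t3,t5}}
  W12={{t1,t5},{t4,t5},{t1,t4,t5}} W13={{t3,t5},{t2,t3,t5}} W14={{t2,t5},{t2,t3,t5}} W23={{t3,t4},{t2,t3,t4}} W24={{t2,t4},{t2,t3,t4}} W34={{t2,t3},{t2,t3,t4},{t2,t3,t5}}
  W134={{t2,t3,t5}} W234={{t2,t3,t4}}
C dims 4,6,2; δ0: rk_F3 3; δ1: rk_F3 2
Ȟ^0 = (4 − 3) − 0 = 1, so Ȟ^0 ≅ Z/3
Ȟ^1 = (6 − 2) − 3 = 1, so Ȟ^1 ≅ Z/3
Ȟ^2 = (2 − 0) − 2 = 0, so Ȟ^2 ≅ 0

Ȟ^0 ≅ Z/3; Ȟ^1 ≅ Z/3; Ȟ^2 ≅ 0


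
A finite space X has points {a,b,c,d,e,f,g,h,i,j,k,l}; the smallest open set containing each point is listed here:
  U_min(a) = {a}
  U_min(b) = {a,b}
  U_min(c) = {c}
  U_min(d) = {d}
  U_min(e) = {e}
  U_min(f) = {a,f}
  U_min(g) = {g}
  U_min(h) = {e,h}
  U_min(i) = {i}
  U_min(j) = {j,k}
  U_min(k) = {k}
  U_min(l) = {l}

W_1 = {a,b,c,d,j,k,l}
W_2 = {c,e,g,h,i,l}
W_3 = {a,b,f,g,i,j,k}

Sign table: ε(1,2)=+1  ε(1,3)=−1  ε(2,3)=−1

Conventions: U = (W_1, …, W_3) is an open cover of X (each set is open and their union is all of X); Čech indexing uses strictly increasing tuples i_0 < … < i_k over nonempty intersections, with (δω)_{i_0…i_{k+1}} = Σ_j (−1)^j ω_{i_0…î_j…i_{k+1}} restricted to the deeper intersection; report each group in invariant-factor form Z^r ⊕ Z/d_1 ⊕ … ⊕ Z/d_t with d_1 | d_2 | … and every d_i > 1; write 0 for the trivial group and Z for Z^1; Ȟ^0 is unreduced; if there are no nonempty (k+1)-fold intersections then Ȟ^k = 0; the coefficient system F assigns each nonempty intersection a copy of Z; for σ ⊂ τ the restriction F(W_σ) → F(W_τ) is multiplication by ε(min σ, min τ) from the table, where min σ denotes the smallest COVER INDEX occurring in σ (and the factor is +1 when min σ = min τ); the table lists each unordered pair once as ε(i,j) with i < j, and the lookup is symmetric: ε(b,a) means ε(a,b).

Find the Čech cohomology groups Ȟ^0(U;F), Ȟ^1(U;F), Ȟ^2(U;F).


Ȟ^0 = Z,  Ȟ^1 = Z,  Ȟ^2 = 0

nonempty overlaps:
  W12={c,l} W13={a,b,j,k} W23={g,i}
C dims 3,3; δ0: rk 2, SNF 1^2
degree 0: 3−2−0 = 1 → Ȟ^0 ≅ Z
degree 1: 3−0−2 = 1 → Ȟ^1 ≅ Z
degree 2: 0−0−0 = 0 → Ȟ^2 ≅ 0


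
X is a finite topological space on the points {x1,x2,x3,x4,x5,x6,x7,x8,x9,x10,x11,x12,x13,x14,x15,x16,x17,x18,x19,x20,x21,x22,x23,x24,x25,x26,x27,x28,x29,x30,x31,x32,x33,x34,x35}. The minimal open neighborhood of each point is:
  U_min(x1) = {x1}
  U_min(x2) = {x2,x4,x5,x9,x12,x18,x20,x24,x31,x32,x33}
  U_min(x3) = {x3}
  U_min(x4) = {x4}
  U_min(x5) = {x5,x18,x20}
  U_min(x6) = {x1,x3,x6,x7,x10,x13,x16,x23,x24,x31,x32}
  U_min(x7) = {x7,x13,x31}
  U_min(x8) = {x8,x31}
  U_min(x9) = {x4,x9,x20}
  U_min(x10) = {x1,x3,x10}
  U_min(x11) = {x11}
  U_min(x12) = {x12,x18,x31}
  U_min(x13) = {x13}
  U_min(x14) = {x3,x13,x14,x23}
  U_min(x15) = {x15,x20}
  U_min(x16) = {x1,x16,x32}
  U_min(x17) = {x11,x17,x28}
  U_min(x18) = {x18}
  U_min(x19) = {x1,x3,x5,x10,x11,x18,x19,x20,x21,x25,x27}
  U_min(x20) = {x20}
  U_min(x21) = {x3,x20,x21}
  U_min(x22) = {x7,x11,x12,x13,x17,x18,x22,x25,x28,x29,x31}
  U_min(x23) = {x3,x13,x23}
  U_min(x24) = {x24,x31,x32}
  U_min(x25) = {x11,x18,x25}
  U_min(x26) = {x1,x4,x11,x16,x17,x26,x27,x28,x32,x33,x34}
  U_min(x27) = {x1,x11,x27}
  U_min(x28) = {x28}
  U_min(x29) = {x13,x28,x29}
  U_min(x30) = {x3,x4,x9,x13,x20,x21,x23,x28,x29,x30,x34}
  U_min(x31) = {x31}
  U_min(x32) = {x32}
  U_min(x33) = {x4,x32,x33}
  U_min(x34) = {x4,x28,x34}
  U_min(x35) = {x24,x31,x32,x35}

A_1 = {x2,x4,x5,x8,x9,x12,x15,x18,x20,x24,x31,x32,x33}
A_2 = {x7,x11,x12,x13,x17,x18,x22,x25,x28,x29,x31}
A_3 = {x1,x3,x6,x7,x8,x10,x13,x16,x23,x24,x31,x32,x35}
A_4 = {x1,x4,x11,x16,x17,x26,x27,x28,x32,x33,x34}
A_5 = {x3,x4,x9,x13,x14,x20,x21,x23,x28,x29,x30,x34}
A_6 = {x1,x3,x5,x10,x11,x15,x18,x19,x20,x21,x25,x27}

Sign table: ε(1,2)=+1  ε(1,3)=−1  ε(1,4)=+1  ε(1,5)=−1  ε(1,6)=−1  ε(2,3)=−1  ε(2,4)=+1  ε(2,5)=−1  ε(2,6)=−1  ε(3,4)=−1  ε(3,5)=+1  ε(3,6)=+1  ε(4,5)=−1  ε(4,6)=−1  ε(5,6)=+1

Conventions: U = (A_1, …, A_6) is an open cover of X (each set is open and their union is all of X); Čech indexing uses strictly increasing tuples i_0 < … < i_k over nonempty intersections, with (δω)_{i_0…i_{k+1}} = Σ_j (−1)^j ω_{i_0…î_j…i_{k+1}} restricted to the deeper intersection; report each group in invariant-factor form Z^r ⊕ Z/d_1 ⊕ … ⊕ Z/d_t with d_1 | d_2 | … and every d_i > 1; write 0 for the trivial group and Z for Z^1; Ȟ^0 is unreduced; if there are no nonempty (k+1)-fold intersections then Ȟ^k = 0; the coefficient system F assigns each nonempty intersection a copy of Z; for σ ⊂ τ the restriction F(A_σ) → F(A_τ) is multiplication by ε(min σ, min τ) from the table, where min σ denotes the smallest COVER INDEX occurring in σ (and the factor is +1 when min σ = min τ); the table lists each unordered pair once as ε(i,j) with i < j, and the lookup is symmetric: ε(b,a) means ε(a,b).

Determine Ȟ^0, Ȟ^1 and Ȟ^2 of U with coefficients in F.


Ȟ^0 = Z, Ȟ^1 = 0 and Ȟ^2 = Z/2

nonempty overlaps:
  A12={x12,x18,x31} A13={x8,x24,x31,x32} A14={x4,x32,x33} A15={x4,x9,x20} A16={x5,x15,x18,x20} A23={x7,x13,x31} A24={x11,x17,x28} A25={x13,x28,x29} A26={x11,x18,x25} A34={x1,x16,x32} A35={x3,x13,x23} A36={x1,x3,x10} A45={x4,x28,x34} A46={x1,x11,x27} A56={x3,x20,x21}
  A123={x31} A126={x18} A134={x32} A145={x4} A156={x20} A235={x13} A245={x28} A246={x11} A346={x1} A356={x3}
C dims 6,15,10; δ0: rk 5, SNF 1^5; δ1: rk 10, SNF 1^9·2
degree 0: 6−5−0 = 1 → Ȟ^0 ≅ Z
degree 1: 15−10−5 = 0 → Ȟ^1 ≅ 0
degree 2: 10−0−10 = 0 plus torsion [2] → Ȟ^2 ≅ Z/2


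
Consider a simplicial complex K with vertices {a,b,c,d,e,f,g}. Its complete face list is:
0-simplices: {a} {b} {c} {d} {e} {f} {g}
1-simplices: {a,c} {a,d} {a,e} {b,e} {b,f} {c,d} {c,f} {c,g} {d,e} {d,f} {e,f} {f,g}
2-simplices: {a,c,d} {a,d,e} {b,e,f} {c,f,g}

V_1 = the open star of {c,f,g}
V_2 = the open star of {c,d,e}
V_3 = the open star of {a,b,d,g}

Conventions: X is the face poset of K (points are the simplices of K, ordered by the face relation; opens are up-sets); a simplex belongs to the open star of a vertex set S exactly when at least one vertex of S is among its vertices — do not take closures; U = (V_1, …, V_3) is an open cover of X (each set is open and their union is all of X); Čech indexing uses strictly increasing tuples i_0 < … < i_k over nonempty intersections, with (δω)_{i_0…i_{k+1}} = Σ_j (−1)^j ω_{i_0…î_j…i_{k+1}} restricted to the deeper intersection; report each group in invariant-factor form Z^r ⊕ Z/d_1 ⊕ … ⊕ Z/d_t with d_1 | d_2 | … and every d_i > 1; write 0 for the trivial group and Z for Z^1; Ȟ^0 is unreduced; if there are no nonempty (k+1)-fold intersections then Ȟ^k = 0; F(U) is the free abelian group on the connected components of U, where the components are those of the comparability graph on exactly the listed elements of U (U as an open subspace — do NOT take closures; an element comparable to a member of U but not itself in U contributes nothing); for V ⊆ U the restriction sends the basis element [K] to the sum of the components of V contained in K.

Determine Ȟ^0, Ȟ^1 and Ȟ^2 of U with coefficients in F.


nonempty overlaps:
  V1={{c},{f},{g},{a,c},{b,f},{c,d},{c,f},{c,g},{d,f},{e,f},{f,g},{a,c,d},{b,e,f},{c,f,g}} V2={{c},{d},{e},{a,c},{a,d},{a,e},{b,e},{c,d},{c,f},{c,g},{d,e},{d,f},{e,f},{a,c,d},{a,d,e},{b,e,f},{c,f,g}} V3={{a},{b},{d},{g},{a,c},{a,d},{a,e},{b,e},{b,f},{c,d},{c,g},{d,e},{d,f},{f,g},{a,c,d},{a,d,e},{b,e,f},{c,f,g}}
  V12={{c},{a,c},{c,d},{c,f},{c,g},{d,f},{e,f},{a,c,d},{b,e,f},{c,f,g}} V13={{g},{a,c},{b,f},{c,d},{c,g},{d,f},{f,g},{a,c,d},{b,e,f},{c,f,g}} V23={{d},{a,c},{a,d},{a,e},{b,e},{c,d},{c,g},{d,e},{d,f},{a,c,d},{a,d,e},{b,e,f},{c,f,g}}
  V123={{a,c},{c,d},{c,g},{d,f},{a,c,d},{b,e,f},{c,f,g}}
components per intersection:
  V1: {{c},{f},{g},{a,c},{b,f},{c,d},{c,f},{c,g},{d,f},{e,f},{f,g},{a,c,d},{b,e,f},{c,f,g}}
  V2: {{c},{d},{e},{a,c},{a,d},{a,e},{b,e},{c,d},{c,f},{c,g},{d,e},{d,f},{e,f},{a,c,d},{a,d,e},{b,e,f},{c,f,g}}
  V3: {{a},{d},{a,c},{a,d},{a,e},{c,d},{d,e},{d,f},{a,c,d},{a,d,e}} {{b},{b,e},{b,f},{b,e,f}} {{g},{c,g},{f,g},{c,f,g}}
  V12: {{c},{a,c},{c,d},{c,f},{c,g},{a,c,d},{c,f,g}} {{d,f}} {{e,f},{b,e,f}}
  V13: {{g},{c,g},{f,g},{c,f,g}} {{a,c},{c,d},{a,c,d}} {{b,f},{b,e,f}} {{d,f}}
  V23: {{d},{a,c},{a,d},{a,e},{c,d},{d,e},{d,f},{a,c,d},{a,d,e}} {{b,e},{b,e,f}} {{c,g},{c,f,g}}
  V123: {{a,c},{c,d},{a,c,d}} {{c,g},{c,f,g}} {{d,f}} {{b,e,f}}
C dims 5,10,4; δ0: rk 4, SNF 1^4; δ1: rk 4, SNF 1^4
degree 0: 5−4−0 = 1 → Ȟ^0 ≅ Z
degree 1: 10−4−4 = 2 → Ȟ^1 ≅ Z^2
degree 2: 4−0−4 = 0 → Ȟ^2 ≅ 0

Ȟ^0 = Z,  Ȟ^1 = Z^2,  Ȟ^2 = 0


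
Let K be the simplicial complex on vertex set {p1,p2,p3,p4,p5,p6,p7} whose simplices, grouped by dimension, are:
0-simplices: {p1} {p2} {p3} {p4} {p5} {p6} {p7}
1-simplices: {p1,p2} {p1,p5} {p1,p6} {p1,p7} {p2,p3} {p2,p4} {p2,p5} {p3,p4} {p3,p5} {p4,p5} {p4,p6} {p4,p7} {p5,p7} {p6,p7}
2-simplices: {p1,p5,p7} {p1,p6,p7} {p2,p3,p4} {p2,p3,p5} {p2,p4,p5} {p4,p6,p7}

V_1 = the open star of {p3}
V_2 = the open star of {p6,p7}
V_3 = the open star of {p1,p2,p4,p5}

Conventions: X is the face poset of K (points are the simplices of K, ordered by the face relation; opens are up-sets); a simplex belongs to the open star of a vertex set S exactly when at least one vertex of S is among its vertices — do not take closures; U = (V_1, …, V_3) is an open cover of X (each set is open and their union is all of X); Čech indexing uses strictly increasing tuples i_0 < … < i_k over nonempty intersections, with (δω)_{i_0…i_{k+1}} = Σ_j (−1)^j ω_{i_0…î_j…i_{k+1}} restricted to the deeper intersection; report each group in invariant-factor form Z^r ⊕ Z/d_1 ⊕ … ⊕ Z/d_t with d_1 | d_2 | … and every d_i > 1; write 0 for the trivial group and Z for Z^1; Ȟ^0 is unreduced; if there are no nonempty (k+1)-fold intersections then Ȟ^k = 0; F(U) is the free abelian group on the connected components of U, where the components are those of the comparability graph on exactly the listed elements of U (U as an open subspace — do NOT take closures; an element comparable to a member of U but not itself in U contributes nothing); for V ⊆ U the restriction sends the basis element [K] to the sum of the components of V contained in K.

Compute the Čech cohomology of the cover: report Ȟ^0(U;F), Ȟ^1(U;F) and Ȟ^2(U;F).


Ȟ^0(U;F) ≅ Z; Ȟ^1(U;F) ≅ Z; Ȟ^2(U;F) ≅ 0

intersection data:
  V1={{p3},{p2,p3},{p3,p4},{p3,p5},{p2,p3,p4},{p2,p3,p5}} V2={{p6},{p7},{p1,p6},{p1,p7},{p4,p6},{p4,p7},{p5,p7},{p6,p7},{p1,p5,p7},{p1,p6,p7},{p4,p6,p7}} V3={{p1},{p2},{p4},{p5},{p1,p2},{p1,p5},{p1,p6},{p1,p7},{p2,p3},{p2,p4},{p2,p5},{p3,p4},{p3,p5},{p4,p5},{p4,p6},{p4,p7},{p5,p7},{p1,p5,p7},{p1,p6,p7},{p2,p3,p4},{p2,p3,p5},{p2,p4,p5},{p4,p6,p7}}
  V13={{p2,p3},{p3,p4},{p3,p5},{p2,p3,p4},{p2,p3,p5}} V23={{p1,p6},{p1,p7},{p4,p6},{p4,p7},{p5,p7},{p1,p5,p7},{p1,p6,p7},{p4,p6,p7}}
components per intersection:
  V1: {{p3},{p2,p3},{p3,p4},{p3,p5},{p2,p3,p4},{p2,p3,p5}}
  V2: {{p6},{p7},{p1,p6},{p1,p7},{p4,p6},{p4,p7},{p5,p7},{p6,p7},{p1,p5,p7},{p1,p6,p7},{p4,p6,p7}}
  V3: {{p1},{p2},{p4},{p5},{p1,p2},{p1,p5},{p1,p6},{p1,p7},{p2,p3},{p2,p4},{p2,p5},{p3,p4},{p3,p5},{p4,p5},{p4,p6},{p4,p7},{p5,p7},{p1,p5,p7},{p1,p6,p7},{p2,p3,p4},{p2,p3,p5},{p2,p4,p5},{p4,p6,p7}}
  V13: {{p2,p3},{p3,p4},{p3,p5},{p2,p3,p4},{p2,p3,p5}}
  V23: {{p1,p6},{p1,p7},{p5,p7},{p1,p5,p7},{p1,p6,p7}} {{p4,p6},{p4,p7},{p4,p6,p7}}
C dims 3,3; δ0: rk 2, SNF 1^2
Ȟ^0 = (3 − 2) − 0 = 1, so Ȟ^0 ≅ Z
Ȟ^1 = (3 − 0) − 2 = 1, so Ȟ^1 ≅ Z
Ȟ^2 = (0 − 0) − 0 = 0, so Ȟ^2 ≅ 0


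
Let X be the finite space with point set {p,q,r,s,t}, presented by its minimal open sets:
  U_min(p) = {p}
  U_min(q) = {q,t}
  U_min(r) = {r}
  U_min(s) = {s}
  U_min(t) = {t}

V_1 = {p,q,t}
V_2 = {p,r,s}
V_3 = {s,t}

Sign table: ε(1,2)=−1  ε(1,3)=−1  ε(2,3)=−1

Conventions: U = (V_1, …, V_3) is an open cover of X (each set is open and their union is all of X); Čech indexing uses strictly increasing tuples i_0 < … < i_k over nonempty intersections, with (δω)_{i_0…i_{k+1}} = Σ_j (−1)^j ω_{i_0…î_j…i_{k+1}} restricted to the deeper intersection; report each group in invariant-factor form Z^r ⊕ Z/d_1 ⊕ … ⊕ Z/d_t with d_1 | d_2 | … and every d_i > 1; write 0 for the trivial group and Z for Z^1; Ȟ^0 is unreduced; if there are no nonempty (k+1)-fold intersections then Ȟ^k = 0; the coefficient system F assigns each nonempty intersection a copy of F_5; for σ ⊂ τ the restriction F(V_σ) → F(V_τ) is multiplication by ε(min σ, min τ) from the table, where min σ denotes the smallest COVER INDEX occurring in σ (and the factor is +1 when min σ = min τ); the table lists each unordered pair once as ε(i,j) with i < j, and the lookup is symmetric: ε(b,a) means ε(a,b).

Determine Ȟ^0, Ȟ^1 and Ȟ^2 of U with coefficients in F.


nerve simplices:
  V12={p} V13={t} V23={s}
C dims 3,3; δ0: rk_F5 3
degree 0: 3−3−0 = 0 → Ȟ^0 ≅ 0
degree 1: 3−0−3 = 0 → Ȟ^1 ≅ 0
degree 2: 0−0−0 = 0 → Ȟ^2 ≅ 0

Ȟ^0(U;F) ≅ 0, Ȟ^1(U;F) ≅ 0, Ȟ^2(U;F) ≅ 0


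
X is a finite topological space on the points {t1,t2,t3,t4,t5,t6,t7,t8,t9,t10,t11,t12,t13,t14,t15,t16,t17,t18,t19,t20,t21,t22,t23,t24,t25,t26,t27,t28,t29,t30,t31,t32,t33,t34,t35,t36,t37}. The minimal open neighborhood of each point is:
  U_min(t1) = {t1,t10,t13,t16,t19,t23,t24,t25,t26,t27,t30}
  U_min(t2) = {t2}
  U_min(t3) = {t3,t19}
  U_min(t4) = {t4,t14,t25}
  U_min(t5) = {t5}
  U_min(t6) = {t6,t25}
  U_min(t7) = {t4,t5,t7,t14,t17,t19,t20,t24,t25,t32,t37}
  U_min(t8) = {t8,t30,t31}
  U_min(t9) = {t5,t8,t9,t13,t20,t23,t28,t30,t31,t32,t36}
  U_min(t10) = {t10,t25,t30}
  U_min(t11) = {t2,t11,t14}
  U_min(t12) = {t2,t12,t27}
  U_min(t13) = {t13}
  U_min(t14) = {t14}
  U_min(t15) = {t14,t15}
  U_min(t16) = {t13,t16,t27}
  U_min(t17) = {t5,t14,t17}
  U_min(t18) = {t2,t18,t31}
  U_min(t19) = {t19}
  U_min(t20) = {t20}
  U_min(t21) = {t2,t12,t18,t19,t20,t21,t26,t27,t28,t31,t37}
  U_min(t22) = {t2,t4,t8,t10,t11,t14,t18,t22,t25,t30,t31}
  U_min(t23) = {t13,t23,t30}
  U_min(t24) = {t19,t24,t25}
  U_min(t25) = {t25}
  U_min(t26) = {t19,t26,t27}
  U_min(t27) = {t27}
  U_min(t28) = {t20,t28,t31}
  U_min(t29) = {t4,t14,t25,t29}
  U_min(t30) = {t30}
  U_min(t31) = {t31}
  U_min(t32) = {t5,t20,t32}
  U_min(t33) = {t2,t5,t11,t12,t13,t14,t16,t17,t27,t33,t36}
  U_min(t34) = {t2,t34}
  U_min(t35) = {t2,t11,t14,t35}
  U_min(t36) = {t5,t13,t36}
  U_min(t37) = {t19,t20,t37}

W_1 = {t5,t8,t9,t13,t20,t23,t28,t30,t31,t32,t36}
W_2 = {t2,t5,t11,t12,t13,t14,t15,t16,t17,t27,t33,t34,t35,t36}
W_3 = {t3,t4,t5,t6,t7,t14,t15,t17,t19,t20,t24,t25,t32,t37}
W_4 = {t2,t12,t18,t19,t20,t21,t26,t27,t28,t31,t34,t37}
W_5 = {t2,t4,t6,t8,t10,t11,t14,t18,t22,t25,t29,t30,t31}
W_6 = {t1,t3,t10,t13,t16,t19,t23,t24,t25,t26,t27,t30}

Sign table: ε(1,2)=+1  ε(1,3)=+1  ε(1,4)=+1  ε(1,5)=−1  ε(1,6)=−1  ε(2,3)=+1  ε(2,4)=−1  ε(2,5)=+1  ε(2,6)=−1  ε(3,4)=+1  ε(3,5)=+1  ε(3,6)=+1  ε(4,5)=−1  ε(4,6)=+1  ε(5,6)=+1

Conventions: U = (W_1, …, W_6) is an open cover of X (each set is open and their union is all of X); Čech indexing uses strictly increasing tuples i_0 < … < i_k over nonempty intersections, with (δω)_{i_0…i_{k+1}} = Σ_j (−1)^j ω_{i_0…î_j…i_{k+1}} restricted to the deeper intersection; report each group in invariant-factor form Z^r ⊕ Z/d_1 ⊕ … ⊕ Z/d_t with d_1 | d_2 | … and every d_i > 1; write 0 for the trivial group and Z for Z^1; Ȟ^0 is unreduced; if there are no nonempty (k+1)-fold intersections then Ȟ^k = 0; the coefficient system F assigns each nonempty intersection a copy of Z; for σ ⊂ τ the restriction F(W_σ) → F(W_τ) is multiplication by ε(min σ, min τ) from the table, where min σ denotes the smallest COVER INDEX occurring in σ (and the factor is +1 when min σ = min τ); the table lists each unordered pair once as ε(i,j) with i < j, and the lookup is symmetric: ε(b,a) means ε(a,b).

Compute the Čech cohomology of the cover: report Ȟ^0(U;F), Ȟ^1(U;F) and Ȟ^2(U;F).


Ȟ^0 ≅ 0, Ȟ^1 ≅ Z/2 and Ȟ^2 ≅ Z

nonempty intersections:
  W12={t5,t13,t36} W13={t5,t20,t32} W14={t20,t28,t31} W15={t8,t30,t31} W16={t13,t23,t30} W23={t5,t14,t15,t17} W24={t2,t12,t27,t34} W25={t2,t11,t14} W26={t13,t16,t27} W34={t19,t20,t37} W35={t4,t6,t14,t25} W36={t3,t19,t24,t25} W45={t2,t18,t31} W46={t19,t26,t27} W56={t10,t25,t30}
  W123={t5} W126={t13} W134={t20} W145={t31} W156={t30} W235={t14} W245={t2} W246={t27} W346={t19} W356={t25}
C dims 6,15,10; δ0: rk 6, SNF 1^5·2; δ1: rk 9, SNF 1^9
Ȟ^0: (6−6)−0=0 ⇒ 0
Ȟ^1: (15−9)−6=0 plus torsion [2] ⇒ Z/2
Ȟ^2: (10−0)−9=1 ⇒ Z


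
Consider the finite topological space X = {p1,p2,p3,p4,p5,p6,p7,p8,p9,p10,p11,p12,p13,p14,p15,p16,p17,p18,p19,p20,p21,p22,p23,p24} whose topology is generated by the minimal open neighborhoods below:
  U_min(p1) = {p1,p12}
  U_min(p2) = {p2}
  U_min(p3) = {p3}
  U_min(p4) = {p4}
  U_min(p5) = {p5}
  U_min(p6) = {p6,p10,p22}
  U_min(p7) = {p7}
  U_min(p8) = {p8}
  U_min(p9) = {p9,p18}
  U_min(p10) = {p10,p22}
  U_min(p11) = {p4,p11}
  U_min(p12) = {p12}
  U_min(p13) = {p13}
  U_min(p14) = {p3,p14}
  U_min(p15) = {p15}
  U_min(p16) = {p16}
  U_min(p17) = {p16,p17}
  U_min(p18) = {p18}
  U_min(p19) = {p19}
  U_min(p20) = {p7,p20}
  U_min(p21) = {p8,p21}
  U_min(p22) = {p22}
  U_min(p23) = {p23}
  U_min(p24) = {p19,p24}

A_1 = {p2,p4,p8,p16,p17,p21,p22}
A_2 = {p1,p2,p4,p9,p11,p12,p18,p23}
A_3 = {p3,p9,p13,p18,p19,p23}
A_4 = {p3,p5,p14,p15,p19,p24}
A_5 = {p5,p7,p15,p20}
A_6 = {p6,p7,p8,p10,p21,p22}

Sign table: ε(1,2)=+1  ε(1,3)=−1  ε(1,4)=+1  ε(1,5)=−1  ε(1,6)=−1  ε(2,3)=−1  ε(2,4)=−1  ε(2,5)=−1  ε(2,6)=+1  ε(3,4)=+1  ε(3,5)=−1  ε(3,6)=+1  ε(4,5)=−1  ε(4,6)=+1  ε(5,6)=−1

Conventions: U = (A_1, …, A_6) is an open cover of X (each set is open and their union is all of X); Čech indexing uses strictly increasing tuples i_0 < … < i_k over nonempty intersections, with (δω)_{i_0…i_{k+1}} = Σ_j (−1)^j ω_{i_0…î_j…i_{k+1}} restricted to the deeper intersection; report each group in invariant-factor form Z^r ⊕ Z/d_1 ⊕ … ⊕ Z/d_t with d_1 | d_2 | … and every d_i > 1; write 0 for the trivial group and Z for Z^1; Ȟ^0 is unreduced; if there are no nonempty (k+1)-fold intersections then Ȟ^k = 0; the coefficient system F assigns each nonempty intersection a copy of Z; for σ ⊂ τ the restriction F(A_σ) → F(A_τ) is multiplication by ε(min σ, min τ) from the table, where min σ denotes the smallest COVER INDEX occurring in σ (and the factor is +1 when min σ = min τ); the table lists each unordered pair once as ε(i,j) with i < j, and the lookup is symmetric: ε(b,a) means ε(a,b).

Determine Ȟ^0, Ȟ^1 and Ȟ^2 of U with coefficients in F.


nonempty intersections:
  A12={p2,p4} A16={p8,p21,p22} A23={p9,p18,p23} A34={p3,p19} A45={p5,p15} A56={p7}
C dims 6,6; δ0: rk 5, SNF 1^5
Ȟ^0: (6−5)−0=1 ⇒ Z
Ȟ^1: (6−0)−5=1 ⇒ Z
Ȟ^2: (0−0)−0=0 ⇒ 0

Ȟ^0(U;F) ≅ Z, Ȟ^1(U;F) ≅ Z and Ȟ^2(U;F) ≅ 0


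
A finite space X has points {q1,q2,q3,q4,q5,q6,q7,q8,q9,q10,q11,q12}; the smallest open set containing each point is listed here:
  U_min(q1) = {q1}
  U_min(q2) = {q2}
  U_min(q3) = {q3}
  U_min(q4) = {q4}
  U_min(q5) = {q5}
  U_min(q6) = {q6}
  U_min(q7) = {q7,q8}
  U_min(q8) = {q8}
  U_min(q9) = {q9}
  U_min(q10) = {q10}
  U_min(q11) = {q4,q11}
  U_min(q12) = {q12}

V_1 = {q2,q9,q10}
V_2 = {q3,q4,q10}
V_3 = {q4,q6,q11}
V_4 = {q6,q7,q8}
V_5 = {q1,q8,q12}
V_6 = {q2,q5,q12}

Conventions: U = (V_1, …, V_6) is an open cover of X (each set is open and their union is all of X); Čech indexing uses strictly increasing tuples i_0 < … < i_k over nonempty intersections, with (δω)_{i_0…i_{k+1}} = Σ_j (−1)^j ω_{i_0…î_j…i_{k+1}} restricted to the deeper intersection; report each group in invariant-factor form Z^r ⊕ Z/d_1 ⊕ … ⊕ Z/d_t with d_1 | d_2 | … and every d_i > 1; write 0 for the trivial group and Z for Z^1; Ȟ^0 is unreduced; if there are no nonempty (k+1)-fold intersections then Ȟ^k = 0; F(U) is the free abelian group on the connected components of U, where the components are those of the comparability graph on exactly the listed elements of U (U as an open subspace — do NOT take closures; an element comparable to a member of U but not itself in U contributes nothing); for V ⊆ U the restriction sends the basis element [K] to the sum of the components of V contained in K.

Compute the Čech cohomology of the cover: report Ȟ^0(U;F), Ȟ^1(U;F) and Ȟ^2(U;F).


nonempty overlaps:
  V12={q10} V16={q2} V23={q4} V34={q6} V45={q8} V56={q12}
components per intersection:
  V1: {q2} {q9} {q10}
  V2: {q3} {q4} {q10}
  V3: {q4,q11} {q6}
  V4: {q6} {q7,q8}
  V5: {q1} {q8} {q12}
  V6: {q2} {q5} {q12}
  V12: {q10}
  V16: {q2}
  V23: {q4}
  V34: {q6}
  V45: {q8}
  V56: {q12}
C dims 16,6; δ0: rk 6, SNF 1^6
degree 0: 16−6−0 = 10 → Ȟ^0 ≅ Z^10
degree 1: 6−0−6 = 0 → Ȟ^1 ≅ 0
degree 2: 0−0−0 = 0 → Ȟ^2 ≅ 0

Ȟ^0 ≅ Z^10, Ȟ^1 ≅ 0 and Ȟ^2 ≅ 0


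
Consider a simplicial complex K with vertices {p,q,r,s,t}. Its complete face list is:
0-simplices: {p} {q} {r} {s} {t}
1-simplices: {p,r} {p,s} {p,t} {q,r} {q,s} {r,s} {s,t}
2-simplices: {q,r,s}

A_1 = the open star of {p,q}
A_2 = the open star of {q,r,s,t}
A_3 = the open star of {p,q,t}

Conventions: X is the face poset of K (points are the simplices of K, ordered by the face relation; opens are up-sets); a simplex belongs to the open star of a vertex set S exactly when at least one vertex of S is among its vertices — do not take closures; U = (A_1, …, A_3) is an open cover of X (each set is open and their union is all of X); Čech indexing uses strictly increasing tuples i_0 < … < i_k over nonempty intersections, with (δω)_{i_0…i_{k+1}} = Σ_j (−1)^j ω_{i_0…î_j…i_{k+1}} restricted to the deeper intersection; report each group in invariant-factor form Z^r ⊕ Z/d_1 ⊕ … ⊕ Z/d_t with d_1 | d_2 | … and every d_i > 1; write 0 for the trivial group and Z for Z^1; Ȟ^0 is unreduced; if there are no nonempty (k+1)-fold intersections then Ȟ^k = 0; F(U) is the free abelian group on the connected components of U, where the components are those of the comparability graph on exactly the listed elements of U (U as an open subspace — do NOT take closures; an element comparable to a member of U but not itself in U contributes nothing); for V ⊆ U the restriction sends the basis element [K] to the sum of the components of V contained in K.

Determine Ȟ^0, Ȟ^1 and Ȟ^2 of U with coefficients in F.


Ȟ^0(U;F) ≅ Z; Ȟ^1(U;F) ≅ Z^2; Ȟ^2(U;F) ≅ 0

nonempty intersections:
  A1={{p},{q},{p,r},{p,s},{p,t},{q,r},{q,s},{q,r,s}} A2={{q},{r},{s},{t},{p,r},{p,s},{p,t},{q,r},{q,s},{r,s},{s,t},{q,r,s}} A3={{p},{q},{t},{p,r},{p,s},{p,t},{q,r},{q,s},{s,t},{q,r,s}}
  A12={{q},{p,r},{p,s},{p,t},{q,r},{q,s},{q,r,s}} A13={{p},{q},{p,r},{p,s},{p,t},{q,r},{q,s},{q,r,s}} A23={{q},{t},{p,r},{p,s},{p,t},{q,r},{q,s},{s,t},{q,r,s}}
  A123={{q},{p,r},{p,s},{p,t},{q,r},{q,s},{q,r,s}}
components per intersection:
  A1: {{p},{p,r},{p,s},{p,t}} {{q},{q,r},{q,s},{q,r,s}}
  A2: {{q},{r},{s},{t},{p,r},{p,s},{p,t},{q,r},{q,s},{r,s},{s,t},{q,r,s}}
  A3: {{p},{t},{p,r},{p,s},{p,t},{s,t}} {{q},{q,r},{q,s},{q,r,s}}
  A12: {{q},{q,r},{q,s},{q,r,s}} {{p,r}} {{p,s}} {{p,t}}
  A13: {{p},{p,r},{p,s},{p,t}} {{q},{q,r},{q,s},{q,r,s}}
  A23: {{q},{q,r},{q,s},{q,r,s}} {{t},{p,t},{s,t}} {{p,r}} {{p,s}}
  A123: {{q},{q,r},{q,s},{q,r,s}} {{p,r}} {{p,s}} {{p,t}}
C dims 5,10,4; δ0: rk 4, SNF 1^4; δ1: rk 4, SNF 1^4
Ȟ^0: (5−4)−0=1 ⇒ Z
Ȟ^1: (10−4)−4=2 ⇒ Z^2
Ȟ^2: (4−0)−4=0 ⇒ 0
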